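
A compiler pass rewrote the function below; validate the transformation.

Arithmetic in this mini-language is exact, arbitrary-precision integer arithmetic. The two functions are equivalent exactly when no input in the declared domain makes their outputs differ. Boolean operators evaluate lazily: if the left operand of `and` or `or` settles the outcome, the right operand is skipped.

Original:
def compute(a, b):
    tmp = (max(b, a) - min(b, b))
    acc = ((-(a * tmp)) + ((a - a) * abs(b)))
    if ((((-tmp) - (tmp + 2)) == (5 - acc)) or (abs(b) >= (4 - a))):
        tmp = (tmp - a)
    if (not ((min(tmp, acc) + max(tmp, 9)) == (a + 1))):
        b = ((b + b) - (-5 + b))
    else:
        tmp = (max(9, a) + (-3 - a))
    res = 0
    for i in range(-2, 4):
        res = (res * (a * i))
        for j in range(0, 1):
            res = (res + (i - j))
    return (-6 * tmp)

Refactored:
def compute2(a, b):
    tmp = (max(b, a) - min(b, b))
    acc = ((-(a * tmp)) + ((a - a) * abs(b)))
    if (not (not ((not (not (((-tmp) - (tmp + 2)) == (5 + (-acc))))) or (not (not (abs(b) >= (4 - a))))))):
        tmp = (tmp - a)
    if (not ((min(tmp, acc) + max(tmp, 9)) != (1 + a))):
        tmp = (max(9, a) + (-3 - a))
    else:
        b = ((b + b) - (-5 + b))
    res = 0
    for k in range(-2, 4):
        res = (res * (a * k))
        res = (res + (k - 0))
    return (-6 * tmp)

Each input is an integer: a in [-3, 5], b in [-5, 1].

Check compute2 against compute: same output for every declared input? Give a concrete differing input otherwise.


This is a faithful refactor — constant usage differs, plus statement counts differ, plus boolean connective usage differs, plus arithmetic usage differs, plus local variable names differ, plus comparison usage differs, plus loop structure differs, but the computed results match everywhere.
Spot check at a=5, b=-2 — compute: tmp becomes 7; next acc becomes -35; next ((((-tmp) - (tmp + 2)) == (5 - acc)) or (abs(b) >= (4 - a))) evaluates to true; next tmp becomes 2; next (not ((min(tmp, acc) + max(tmp, 9)) == (a + 1))) evaluates to true; next b becomes 3; next res becomes 0; next at i=-2:; next res becomes 0; next at j=0:; next res becomes -2; next at i=-1:; next res becomes 10; next at j=0:; next res becomes 9; next at i=0:; next res becomes 0; next at j=0:; next res becomes 0; next at i=1:; next res becomes 0; next at j=0:; next res becomes 1; next at i=2:; next res becomes 10; next at j=0:; next res becomes 12; next at i=3:; next res becomes 180; next at j=0:; next res becomes 183; next final value -12. compute2: tmp becomes 7; next acc becomes -35; next (not (not ((not (not (((-tmp) - (tmp + 2)) == (5 + (-acc))))) or (not (not (abs(b) >= (4 - a))))))) evaluates to true; next tmp becomes 2; next (not ((min(tmp, acc) + max(tmp, 9)) != (1 + a))) evaluates to false; next b becomes 3; next res becomes 0; next at k=-2:; next res becomes 0; next res becomes -2; next at k=-1:; next res becomes 10; next res becomes 9; next at k=0:; next res becomes 0; next res becomes 0; next at k=1:; next res becomes 0; next res becomes 1; next at k=2:; next res becomes 10; next res becomes 12; next at k=3:; next res becomes 180; next res becomes 183; next final value -12. Both give -12.
Sweeping the whole domain (63 inputs) finds no disagreement.
verdict: equivalent


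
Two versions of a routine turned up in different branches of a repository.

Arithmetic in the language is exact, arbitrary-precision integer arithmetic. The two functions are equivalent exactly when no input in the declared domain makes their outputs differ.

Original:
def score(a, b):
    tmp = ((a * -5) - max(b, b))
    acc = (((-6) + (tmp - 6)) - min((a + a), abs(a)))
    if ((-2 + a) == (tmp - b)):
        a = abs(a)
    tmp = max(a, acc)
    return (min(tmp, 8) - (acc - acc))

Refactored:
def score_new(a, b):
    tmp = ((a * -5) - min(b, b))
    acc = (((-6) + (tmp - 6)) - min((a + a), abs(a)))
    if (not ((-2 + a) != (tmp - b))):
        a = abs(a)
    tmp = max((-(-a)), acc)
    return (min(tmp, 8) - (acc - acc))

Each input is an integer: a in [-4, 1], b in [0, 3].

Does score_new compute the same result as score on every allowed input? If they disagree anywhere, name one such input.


The one real change (`max(b, b)` became `min(b, b)`) has no effect anywhere in the declared ranges; all 24 inputs agree.
verdict: equivalent


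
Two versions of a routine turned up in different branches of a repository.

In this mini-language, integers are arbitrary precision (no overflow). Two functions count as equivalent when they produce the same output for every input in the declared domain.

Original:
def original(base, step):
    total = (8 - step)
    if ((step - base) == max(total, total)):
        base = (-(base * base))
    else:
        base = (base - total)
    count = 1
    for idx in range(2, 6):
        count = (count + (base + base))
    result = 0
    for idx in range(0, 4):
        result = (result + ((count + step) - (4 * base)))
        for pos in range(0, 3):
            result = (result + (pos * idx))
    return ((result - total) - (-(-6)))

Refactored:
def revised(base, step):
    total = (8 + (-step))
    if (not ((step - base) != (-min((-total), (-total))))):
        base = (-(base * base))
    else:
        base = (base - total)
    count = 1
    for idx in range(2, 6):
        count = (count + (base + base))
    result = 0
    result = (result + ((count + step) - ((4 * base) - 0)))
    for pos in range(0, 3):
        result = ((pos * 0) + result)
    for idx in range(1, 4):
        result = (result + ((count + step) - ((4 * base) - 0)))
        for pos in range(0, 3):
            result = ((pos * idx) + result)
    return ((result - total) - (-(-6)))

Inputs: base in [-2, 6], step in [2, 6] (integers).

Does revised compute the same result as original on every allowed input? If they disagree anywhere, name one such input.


The two versions differ — the changes include statement counts differ, and constant usage differs, and comparison usage differs, and boolean connective usage differs, and arithmetic usage differs, and min/max/abs usage differs, and loop structure differs.
Tracing base=6, step=3: original: total becomes 5; next ((step - base) == max(total, total)) evaluates to false; next base becomes 1; next count becomes 1; next at idx=2:; next count becomes 3; next at idx=3:; next count becomes 5; next at idx=4:; next count becomes 7; next at idx=5:; next count becomes 9; next result becomes 0; next at idx=0:; next result becomes 8; next at pos=0:; next result becomes 8; next at pos=1:; next result becomes 8; next at pos=2:; next result becomes 8; next at idx=1:; next result becomes 16; next at pos=0:; next result becomes 16; next at pos=1:; next result becomes 17; next at pos=2:; next result becomes 19; next at idx=2:; next result becomes 27; next at pos=0:; next result becomes 27; next at pos=1:; next result becomes 29; next at pos=2:; next result becomes 33; next at idx=3:; next result becomes 41; next at pos=0:; next result becomes 41; next at pos=1:; next result becomes 44; next at pos=2:; next result becomes 50; next final value 39 | revised: total becomes 5; next (not ((step - base) != (-min((-total), (-total))))) evaluates to false; next base becomes 1; next count becomes 1; next at idx=2:; next count becomes 3; next at idx=3:; next count becomes 5; next at idx=4:; next count becomes 7; next at idx=5:; next count becomes 9; next result becomes 0; next result becomes 8; next at pos=0:; next result becomes 8; next at pos=1:; next result becomes 8; next at pos=2:; next result becomes 8; next at idx=1:; next result becomes 16; next at pos=0:; next result becomes 16; next at pos=1:; next result becomes 17; next at pos=2:; next result becomes 19; next at idx=2:; next result becomes 27; next at pos=0:; next result becomes 27; next at pos=1:; next result becomes 29; next at pos=2:; next result becomes 33; next at idx=3:; next result becomes 41; next at pos=0:; next result becomes 41; next at pos=1:; next result becomes 44; next at pos=2:; next result becomes 50; next final value 39 — matching result 39.
Every one of the 45 inputs gives matching results.
verdict: equivalent


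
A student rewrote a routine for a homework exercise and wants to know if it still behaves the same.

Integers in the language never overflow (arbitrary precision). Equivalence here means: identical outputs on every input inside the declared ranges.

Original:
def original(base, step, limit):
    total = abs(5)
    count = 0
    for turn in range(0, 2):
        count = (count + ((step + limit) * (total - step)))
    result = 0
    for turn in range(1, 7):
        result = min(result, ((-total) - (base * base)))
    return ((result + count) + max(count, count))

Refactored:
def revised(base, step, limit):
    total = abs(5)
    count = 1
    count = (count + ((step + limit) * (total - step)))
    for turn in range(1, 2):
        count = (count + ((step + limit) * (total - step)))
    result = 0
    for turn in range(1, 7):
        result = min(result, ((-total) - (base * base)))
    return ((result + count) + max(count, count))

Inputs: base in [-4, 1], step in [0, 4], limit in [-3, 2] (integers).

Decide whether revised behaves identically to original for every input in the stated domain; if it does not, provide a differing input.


Evaluate both at base=-4, step=0, limit=-3.
original: total = 5; count = 0; [turn=0]; count = -15; [turn=1]; count = -30; result = 0; [turn=1]; result = -21; [turn=2]; result = -21; [turn=3]; result = -21; [turn=4]; result = -21; [turn=5]; result = -21; [turn=6]; result = -21; return -81
revised: total = 5; count = 1; count = -14; [turn=1]; count = -29; result = 0; [turn=1]; result = -21; [turn=2]; result = -21; [turn=3]; result = -21; [turn=4]; result = -21; [turn=5]; result = -21; [turn=6]; result = -21; return -79
-81 and -79 differ, so these are not the same function on this domain.
verdict: not equivalent; witness: base=-4, step=0, limit=-3


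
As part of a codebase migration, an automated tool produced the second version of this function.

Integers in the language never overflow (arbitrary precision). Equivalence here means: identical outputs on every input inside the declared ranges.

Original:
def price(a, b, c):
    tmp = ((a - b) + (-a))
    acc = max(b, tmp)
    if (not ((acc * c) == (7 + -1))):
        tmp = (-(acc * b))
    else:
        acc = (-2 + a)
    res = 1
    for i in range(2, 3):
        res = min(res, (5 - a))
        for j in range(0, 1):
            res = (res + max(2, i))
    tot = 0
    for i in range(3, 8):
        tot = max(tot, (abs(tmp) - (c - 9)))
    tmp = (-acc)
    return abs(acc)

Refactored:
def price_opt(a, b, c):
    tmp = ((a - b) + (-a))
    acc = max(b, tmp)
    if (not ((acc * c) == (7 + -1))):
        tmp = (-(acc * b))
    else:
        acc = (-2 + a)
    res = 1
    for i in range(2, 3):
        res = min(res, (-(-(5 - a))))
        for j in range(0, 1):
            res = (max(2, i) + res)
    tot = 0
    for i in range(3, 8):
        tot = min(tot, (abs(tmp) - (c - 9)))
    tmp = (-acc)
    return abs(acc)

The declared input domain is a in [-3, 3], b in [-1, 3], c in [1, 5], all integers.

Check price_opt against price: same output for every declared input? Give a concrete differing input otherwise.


Equivalent. The edit looks behavioral (`max(tot, (abs(tmp) - (c - 9)))` became `min(tot, (abs(tmp) - (c - 9)))`), but over these ranges it never changes the outcome.
An exhaustive pass over the 175 declared inputs shows identical outputs.
Spot check at a=-1, b=-1, c=5 — price: tmp := 1 | acc := 1 | (not ((acc * c) == (7 + -1))): true | tmp := 1 | res := 1 | iter i=2: | res := 1 | iter j=0: | res := 3 | tot := 0 | iter i=3: | tot := 5 | iter i=4: | tot := 5 | iter i=5: | tot := 5 | iter i=6: | tot := 5 | iter i=7: | tot := 5 | tmp := -1 | result 1. price_opt: tmp := 1 | acc := 1 | (not ((acc * c) == (7 + -1))): true | tmp := 1 | res := 1 | iter i=2: | res := 1 | iter j=0: | res := 3 | tot := 0 | iter i=3: | tot := 0 | iter i=4: | tot := 0 | iter i=5: | tot := 0 | iter i=6: | tot := 0 | iter i=7: | tot := 0 | tmp := -1 | result 1. Both give 1.
verdict: equivalent


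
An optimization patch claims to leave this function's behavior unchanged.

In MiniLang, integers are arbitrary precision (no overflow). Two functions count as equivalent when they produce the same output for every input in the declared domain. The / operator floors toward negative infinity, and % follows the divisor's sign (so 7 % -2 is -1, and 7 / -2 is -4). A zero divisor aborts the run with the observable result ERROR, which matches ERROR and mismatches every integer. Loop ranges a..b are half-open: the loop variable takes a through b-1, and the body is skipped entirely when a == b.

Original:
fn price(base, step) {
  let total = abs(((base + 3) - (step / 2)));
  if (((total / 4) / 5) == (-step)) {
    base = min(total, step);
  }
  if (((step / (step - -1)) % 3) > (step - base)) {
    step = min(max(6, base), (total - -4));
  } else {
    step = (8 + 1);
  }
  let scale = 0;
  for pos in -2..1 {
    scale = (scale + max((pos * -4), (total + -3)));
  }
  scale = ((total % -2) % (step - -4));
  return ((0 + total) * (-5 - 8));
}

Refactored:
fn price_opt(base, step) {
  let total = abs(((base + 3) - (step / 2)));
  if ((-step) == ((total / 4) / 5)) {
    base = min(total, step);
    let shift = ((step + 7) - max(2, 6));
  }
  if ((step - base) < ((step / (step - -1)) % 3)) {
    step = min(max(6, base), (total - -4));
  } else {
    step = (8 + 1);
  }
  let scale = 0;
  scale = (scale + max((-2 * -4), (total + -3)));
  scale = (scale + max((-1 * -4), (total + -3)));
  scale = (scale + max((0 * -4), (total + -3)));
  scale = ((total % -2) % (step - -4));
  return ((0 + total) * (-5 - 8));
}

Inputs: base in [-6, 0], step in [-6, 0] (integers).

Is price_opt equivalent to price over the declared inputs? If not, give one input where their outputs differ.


Behavior is preserved: although statement counts differ, and min/max/abs usage differs, and arithmetic usage differs, and comparison usage differs, and local variable names differ, and loop structure differs, and constant usage differs, the outputs never diverge.
Tracing base=-1, step=-4: price: total becomes 4; next (((total / 4) / 5) == (-step)) evaluates to false; next (((step / (step - -1)) % 3) > (step - base)) evaluates to true; next step becomes 6; next scale becomes 0; next at pos=-2:; next scale becomes 8; next at pos=-1:; next scale becomes 12; next at pos=0:; next scale becomes 13; next scale becomes 0; next final value -52 | price_opt: total becomes 4; next ((-step) == ((total / 4) / 5)) evaluates to false; next ((step - base) < ((step / (step - -1)) % 3)) evaluates to true; next step becomes 6; next scale becomes 0; next scale becomes 8; next scale becomes 12; next scale becomes 13; next scale becomes 0; next final value -52 — matching result -52.
Sweeping the whole domain (49 inputs) finds no disagreement.
verdict: equivalent


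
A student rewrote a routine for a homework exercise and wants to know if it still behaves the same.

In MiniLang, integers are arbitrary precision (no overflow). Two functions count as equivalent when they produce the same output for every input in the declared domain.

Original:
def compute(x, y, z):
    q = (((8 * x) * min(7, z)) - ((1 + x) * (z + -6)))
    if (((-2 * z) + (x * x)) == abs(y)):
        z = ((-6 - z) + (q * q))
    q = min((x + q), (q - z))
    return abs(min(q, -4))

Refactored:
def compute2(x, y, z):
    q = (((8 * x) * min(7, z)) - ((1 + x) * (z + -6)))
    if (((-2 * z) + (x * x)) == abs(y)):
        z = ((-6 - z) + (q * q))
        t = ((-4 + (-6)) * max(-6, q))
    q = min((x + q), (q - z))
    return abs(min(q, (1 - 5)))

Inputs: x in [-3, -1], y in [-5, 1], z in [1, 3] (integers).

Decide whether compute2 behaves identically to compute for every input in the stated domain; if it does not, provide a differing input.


Comparing the listings, the differences include: constant usage differs; also arithmetic usage differs; also local variable names differ; also min/max/abs usage differs; also statement counts differ.
One worked example (x=-1, y=-4, z=3) — compute: q becomes -24; next (((-2 * z) + (x * x)) == abs(y)) evaluates to false; next q becomes -27; next final value 27; compute2: q becomes -24; next (((-2 * z) + (x * x)) == abs(y)) evaluates to false; next q becomes -27; next final value 27; agreement on 27.
Sweeping the whole domain (63 inputs) finds no disagreement.
verdict: equivalent


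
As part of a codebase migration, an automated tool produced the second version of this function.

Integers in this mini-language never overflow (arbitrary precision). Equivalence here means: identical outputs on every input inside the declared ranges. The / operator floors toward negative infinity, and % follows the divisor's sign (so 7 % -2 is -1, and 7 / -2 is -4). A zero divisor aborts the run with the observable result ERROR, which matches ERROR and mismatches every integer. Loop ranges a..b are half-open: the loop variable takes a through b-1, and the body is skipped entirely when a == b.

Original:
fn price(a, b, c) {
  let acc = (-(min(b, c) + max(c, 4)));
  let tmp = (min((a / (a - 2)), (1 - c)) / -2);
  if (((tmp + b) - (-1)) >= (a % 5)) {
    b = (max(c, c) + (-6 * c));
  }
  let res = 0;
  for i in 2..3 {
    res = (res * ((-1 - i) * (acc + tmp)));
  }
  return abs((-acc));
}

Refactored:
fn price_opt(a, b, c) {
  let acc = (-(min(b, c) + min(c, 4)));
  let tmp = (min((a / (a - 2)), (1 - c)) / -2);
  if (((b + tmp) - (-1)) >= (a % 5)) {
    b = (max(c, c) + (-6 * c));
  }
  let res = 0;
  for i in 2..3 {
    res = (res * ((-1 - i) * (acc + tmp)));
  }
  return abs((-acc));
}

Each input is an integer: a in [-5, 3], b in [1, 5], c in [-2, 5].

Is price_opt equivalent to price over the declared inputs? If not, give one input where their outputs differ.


Input a=-5, b=1, c=-2: 2 from price versus 4 from price_opt.
verdict: not equivalent; witness: a=-5, b=1, c=-2


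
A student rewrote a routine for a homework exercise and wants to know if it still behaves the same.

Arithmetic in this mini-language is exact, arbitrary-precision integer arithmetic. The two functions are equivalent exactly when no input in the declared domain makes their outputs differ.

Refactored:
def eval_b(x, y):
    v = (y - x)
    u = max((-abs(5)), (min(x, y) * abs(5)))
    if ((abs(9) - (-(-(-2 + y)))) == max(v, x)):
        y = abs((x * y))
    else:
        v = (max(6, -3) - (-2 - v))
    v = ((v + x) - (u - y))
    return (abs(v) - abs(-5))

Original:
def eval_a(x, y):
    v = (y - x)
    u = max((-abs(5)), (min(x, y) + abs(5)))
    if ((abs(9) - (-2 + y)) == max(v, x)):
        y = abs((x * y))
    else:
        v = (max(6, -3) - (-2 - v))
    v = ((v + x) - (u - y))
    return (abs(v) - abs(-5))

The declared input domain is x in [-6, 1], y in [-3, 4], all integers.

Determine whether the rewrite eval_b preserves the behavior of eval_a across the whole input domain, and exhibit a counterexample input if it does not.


These are not equivalent — on x=-6, y=-3 the outputs split (-2 vs 2).
eval_a: v=3, then u=-1, then ((abs(9) - (-2 + y)) == max(v, x)) is false, then v=11, then v=3, then returns -2
eval_b: v=3, then u=-5, then ((abs(9) - (-(-(-2 + y)))) == max(v, x)) is false, then v=11, then v=7, then returns 2
verdict: not equivalent; witness: x=-6, y=-3


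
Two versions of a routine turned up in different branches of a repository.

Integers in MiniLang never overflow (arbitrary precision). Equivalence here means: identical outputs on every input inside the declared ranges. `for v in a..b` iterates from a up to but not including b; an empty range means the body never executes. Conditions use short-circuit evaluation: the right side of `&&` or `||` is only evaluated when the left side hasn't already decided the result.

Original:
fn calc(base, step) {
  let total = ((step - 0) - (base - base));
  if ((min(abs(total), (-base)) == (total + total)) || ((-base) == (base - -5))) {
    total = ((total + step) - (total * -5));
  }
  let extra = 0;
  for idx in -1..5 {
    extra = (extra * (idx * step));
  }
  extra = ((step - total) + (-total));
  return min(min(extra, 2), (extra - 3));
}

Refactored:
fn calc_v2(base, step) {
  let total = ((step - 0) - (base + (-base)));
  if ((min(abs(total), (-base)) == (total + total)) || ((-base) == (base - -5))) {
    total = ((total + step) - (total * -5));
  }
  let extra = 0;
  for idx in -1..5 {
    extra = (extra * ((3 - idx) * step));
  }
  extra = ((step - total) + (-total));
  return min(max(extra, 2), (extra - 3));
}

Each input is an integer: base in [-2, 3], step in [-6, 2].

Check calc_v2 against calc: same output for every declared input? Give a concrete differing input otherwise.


The rewrite breaks on base=-2, step=-6, where the results are 2 and 3.
calc: total becomes -6; next ((min(abs(total), (-base)) == (total + total)) || ((-base) == (base - -5))) evaluates to false; next extra becomes 0; next at idx=-1:; next extra becomes 0; next at idx=0:; next extra becomes 0; next at idx=1:; next extra becomes 0; next at idx=2:; next extra becomes 0; next at idx=3:; next extra becomes 0; next at idx=4:; next extra becomes 0; next extra becomes 6; next final value 2
calc_v2: total becomes -6; next ((min(abs(total), (-base)) == (total + total)) || ((-base) == (base - -5))) evaluates to false; next extra becomes 0; next at idx=-1:; next extra becomes 0; next at idx=0:; next extra becomes 0; next at idx=1:; next extra becomes 0; next at idx=2:; next extra becomes 0; next at idx=3:; next extra becomes 0; next at idx=4:; next extra becomes 0; next extra becomes 6; next final value 3
verdict: not equivalent; witness: base=-2, step=-6


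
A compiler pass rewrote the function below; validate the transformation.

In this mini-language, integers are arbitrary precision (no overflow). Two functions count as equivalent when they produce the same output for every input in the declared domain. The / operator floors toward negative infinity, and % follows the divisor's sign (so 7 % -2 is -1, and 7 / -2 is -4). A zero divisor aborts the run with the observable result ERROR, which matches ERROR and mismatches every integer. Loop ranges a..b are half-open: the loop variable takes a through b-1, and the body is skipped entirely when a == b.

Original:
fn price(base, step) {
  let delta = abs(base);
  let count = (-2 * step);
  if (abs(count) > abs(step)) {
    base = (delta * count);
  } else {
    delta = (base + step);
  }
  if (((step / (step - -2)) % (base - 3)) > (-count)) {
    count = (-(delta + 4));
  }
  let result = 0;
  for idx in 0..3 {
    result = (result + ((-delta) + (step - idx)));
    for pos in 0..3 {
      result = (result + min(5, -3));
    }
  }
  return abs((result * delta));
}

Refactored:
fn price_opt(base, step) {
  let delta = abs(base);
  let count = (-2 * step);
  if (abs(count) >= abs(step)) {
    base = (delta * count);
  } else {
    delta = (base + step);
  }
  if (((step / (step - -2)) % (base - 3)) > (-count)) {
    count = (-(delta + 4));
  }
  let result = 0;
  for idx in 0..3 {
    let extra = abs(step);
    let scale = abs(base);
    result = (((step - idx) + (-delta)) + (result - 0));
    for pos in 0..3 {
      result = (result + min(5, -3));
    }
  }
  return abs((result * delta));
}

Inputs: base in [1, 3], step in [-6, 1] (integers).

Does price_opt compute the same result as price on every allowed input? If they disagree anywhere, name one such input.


Not equivalent: base=3, step=0 separates them (ERROR vs 117).
price: delta becomes 3; next count becomes 0; next (abs(count) > abs(step)) evaluates to false; next delta becomes 3; next hits division by zero so the output is ERROR
price_opt: delta becomes 3; next count becomes 0; next (abs(count) >= abs(step)) evaluates to true; next base becomes 0; next (((step / (step - -2)) % (base - 3)) > (-count)) evaluates to false; next result becomes 0; next at idx=0:; next extra becomes 0; next scale becomes 0; next result becomes -3; next at pos=0:; next result becomes -6; next at pos=1:; next result becomes -9; next at pos=2:; next result becomes -12; next at idx=1:; next extra becomes 0; next scale becomes 0; next result becomes -16; next at pos=0:; next result becomes -19; next at pos=1:; next result becomes -22; next at pos=2:; next result becomes -25; next at idx=2:; next extra becomes 0; next scale becomes 0; next result becomes -30; next at pos=0:; next result becomes -33; next at pos=1:; next result becomes -36; next at pos=2:; next result becomes -39; next final value 117
verdict: not equivalent; witness: base=3, step=0


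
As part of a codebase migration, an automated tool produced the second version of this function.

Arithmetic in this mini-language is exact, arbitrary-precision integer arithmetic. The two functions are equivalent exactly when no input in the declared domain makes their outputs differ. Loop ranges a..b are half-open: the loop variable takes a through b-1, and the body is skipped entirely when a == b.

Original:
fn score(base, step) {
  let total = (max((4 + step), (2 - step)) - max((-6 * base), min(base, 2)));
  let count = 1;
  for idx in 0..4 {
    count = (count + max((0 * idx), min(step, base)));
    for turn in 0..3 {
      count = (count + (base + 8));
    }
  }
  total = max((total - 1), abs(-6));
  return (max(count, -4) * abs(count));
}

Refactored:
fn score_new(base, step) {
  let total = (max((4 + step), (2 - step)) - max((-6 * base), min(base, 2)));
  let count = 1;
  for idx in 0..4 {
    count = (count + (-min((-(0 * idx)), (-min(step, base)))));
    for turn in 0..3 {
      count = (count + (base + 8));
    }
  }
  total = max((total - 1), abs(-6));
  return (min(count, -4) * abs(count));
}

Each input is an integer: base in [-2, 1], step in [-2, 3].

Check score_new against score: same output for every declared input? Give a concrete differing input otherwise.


These are not equivalent — on base=-2, step=-2 the outputs split (5329 vs -292).
score: total = -8; count = 1; [idx=0]; count = 1; [turn=0]; count = 7; [turn=1]; count = 13; [turn=2]; count = 19; [idx=1]; count = 19; [turn=0]; count = 25; [turn=1]; count = 31; [turn=2]; count = 37; [idx=2]; count = 37; [turn=0]; count = 43; [turn=1]; count = 49; [turn=2]; count = 55; [idx=3]; count = 55; [turn=0]; count = 61; [turn=1]; count = 67; [turn=2]; count = 73; total = 6; return 5329
score_new: total = -8; count = 1; [idx=0]; count = 1; [turn=0]; count = 7; [turn=1]; count = 13; [turn=2]; count = 19; [idx=1]; count = 19; [turn=0]; count = 25; [turn=1]; count = 31; [turn=2]; count = 37; [idx=2]; count = 37; [turn=0]; count = 43; [turn=1]; count = 49; [turn=2]; count = 55; [idx=3]; count = 55; [turn=0]; count = 61; [turn=1]; count = 67; [turn=2]; count = 73; total = 6; return -292
verdict: not equivalent; witness: base=-2, step=-2


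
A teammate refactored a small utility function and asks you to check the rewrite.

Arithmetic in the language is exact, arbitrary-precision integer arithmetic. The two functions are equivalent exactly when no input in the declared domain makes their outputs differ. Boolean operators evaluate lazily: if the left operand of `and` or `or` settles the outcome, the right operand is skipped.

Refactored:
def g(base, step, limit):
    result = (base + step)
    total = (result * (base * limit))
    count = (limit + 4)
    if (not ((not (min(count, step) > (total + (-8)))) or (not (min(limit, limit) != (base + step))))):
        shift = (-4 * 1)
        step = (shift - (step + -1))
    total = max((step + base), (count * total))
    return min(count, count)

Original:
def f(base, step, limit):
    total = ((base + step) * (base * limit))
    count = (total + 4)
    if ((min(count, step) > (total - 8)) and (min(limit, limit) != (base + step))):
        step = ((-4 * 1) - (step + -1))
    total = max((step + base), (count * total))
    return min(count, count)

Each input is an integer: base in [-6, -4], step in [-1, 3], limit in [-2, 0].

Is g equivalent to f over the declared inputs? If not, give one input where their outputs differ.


At base=-6, step=-1, limit=-2: f gives -80, g gives 2.
verdict: not equivalent; witness: base=-6, step=-1, limit=-2


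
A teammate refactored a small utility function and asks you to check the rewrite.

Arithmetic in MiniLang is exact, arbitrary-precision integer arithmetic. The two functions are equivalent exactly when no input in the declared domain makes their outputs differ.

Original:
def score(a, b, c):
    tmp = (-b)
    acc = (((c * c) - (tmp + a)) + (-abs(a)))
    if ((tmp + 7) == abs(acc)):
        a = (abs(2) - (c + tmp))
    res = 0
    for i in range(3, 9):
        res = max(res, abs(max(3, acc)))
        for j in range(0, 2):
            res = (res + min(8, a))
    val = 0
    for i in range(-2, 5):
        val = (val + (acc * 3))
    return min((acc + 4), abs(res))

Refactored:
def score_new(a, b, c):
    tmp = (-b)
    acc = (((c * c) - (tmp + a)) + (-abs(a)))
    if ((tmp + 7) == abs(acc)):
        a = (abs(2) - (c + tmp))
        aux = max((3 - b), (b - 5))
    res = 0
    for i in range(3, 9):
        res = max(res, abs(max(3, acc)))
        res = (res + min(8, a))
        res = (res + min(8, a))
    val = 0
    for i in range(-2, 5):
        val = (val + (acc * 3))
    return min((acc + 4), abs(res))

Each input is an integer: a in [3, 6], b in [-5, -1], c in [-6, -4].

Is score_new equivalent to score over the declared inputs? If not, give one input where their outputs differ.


The two versions differ — the changes include arithmetic usage differs; and statement counts differ; and local variable names differ; and constant usage differs; and loop structure differs; and min/max/abs usage differs.
Tracing a=6, b=-1, c=-4: score: tmp=1, then acc=3, then ((tmp + 7) == abs(acc)) is false, then res=0, then (i=3), then res=3, then (j=0), then res=9, then (j=1), then res=15, then (i=4), then res=15, then (j=0), then res=21, then (j=1), then res=27, then (i=5), then res=27, then (j=0), then res=33, then (j=1), then res=39, then (i=6), then res=39, then (j=0), then res=45, then (j=1), then res=51, then (i=7), then res=51, then (j=0), then res=57, then (j=1), then res=63, then (i=8), then res=63, then (j=0), then res=69, then (j=1), then res=75, then val=0, then (i=-2), then val=9, then (i=-1), then val=18, then (i=0), then val=27, then (i=1), then val=36, then (i=2), then val=45, then (i=3), then val=54, then (i=4), then val=63, then returns 7 | score_new: tmp=1, then acc=3, then ((tmp + 7) == abs(acc)) is false, then res=0, then (i=3), then res=3, then res=9, then res=15, then (i=4), then res=15, then res=21, then res=27, then (i=5), then res=27, then res=33, then res=39, then (i=6), then res=39, then res=45, then res=51, then (i=7), then res=51, then res=57, then res=63, then (i=8), then res=63, then res=69, then res=75, then val=0, then (i=-2), then val=9, then (i=-1), then val=18, then (i=0), then val=27, then (i=1), then val=36, then (i=2), then val=45, then (i=3), then val=54, then (i=4), then val=63, then returns 7 — matching result 7.
An exhaustive pass over the 60 declared inputs shows identical outputs.
verdict: equivalent


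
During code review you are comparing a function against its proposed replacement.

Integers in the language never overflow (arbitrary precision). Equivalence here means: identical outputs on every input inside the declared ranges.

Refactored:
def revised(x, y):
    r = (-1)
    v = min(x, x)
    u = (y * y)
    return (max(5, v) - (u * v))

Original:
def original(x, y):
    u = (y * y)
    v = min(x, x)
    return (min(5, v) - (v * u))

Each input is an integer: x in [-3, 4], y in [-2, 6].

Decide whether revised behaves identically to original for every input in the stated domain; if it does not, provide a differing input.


Input x=-3, y=-2: 9 from original versus 17 from revised.
verdict: not equivalent; witness: x=-3, y=-2


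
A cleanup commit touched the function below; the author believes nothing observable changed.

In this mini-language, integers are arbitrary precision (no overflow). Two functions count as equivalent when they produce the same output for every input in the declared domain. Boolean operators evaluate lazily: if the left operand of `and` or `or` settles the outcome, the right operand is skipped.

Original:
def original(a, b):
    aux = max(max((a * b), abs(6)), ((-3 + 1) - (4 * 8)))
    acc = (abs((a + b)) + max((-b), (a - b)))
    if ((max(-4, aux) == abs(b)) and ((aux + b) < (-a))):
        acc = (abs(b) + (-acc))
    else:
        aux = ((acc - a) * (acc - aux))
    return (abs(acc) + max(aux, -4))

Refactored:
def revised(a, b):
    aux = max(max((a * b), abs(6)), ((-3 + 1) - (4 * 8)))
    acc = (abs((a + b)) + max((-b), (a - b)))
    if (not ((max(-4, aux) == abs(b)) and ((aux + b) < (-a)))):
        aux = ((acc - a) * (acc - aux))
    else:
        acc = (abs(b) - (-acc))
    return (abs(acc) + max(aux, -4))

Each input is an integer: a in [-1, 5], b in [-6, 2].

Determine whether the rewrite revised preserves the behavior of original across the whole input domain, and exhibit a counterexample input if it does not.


Evaluate both at a=-1, b=-6.
original: aux := 6 | acc := 13 | ((max(-4, aux) == abs(b)) and ((aux + b) < (-a))): true | acc := -7 | result 13
revised: aux := 6 | acc := 13 | (not ((max(-4, aux) == abs(b)) and ((aux + b) < (-a)))): false | acc := 19 | result 25
13 != 25, so the rewrite changes behavior.
verdict: not equivalent; witness: a=-1, b=-6


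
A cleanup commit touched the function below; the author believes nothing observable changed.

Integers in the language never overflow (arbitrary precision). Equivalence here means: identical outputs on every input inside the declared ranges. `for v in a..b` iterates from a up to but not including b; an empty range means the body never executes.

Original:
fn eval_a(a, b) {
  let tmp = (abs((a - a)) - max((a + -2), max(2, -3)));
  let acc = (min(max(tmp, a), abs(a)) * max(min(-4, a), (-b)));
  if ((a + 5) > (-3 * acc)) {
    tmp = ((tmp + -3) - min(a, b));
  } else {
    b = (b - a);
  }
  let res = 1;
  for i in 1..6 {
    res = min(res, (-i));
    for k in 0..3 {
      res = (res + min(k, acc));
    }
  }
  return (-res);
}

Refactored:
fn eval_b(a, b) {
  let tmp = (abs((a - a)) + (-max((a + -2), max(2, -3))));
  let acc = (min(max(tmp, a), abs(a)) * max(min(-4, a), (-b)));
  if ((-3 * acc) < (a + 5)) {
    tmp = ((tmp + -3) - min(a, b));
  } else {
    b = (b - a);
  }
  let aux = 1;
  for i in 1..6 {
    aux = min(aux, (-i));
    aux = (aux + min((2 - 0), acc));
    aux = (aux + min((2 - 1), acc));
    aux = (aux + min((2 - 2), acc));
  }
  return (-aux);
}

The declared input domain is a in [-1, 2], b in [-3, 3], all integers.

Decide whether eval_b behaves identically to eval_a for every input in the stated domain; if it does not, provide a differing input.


Reading the diff, among the changes: arithmetic usage differs, plus comparison usage differs, plus loop structure differs, plus local variable names differ, plus constant usage differs, plus statement counts differ, plus min/max/abs usage differs.
One worked example (a=0, b=1) — eval_a: tmp = -2; acc = 0; ((a + 5) > (-3 * acc)) -> true; tmp = -5; res = 1; [i=1]; res = -1; [k=0]; res = -1; [k=1]; res = -1; [k=2]; res = -1; [i=2]; res = -2; [k=0]; res = -2; [k=1]; res = -2; [k=2]; res = -2; [i=3]; res = -3; [k=0]; res = -3; [k=1]; res = -3; [k=2]; res = -3; [i=4]; res = -4; [k=0]; res = -4; [k=1]; res = -4; [k=2]; res = -4; [i=5]; res = -5; [k=0]; res = -5; [k=1]; res = -5; [k=2]; res = -5; return 5; eval_b: tmp = -2; acc = 0; ((-3 * acc) < (a + 5)) -> true; tmp = -5; aux = 1; [i=1]; aux = -1; aux = -1; aux = -1; aux = -1; [i=2]; aux = -2; aux = -2; aux = -2; aux = -2; [i=3]; aux = -3; aux = -3; aux = -3; aux = -3; [i=4]; aux = -4; aux = -4; aux = -4; aux = -4; [i=5]; aux = -5; aux = -5; aux = -5; aux = -5; return 5; agreement on 5.
Sweeping the whole domain (28 inputs) finds no disagreement.
verdict: equivalent


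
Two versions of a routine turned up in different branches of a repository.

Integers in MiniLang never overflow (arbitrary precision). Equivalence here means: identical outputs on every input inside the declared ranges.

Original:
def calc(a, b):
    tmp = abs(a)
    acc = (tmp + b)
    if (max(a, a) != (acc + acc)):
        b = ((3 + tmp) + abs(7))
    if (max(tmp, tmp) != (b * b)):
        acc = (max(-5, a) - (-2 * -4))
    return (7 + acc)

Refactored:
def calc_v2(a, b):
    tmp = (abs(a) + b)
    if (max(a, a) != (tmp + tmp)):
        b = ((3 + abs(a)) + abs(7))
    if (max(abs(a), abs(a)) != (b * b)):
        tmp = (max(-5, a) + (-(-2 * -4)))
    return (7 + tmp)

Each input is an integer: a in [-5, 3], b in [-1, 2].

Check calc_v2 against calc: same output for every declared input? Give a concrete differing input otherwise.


Comparing the listings, the differences include: local variable names differ; arithmetic usage differs; min/max/abs usage differs; statement counts differ.
Tracing a=2, b=1: calc: tmp := 2 | acc := 3 | (max(a, a) != (acc + acc)): true | b := 12 | (max(tmp, tmp) != (b * b)): true | acc := -6 | result 1 | calc_v2: tmp := 3 | (max(a, a) != (tmp + tmp)): true | b := 12 | (max(abs(a), abs(a)) != (b * b)): true | tmp := -6 | result 1 — matching result 1.
Across all 36 domain points the two functions coincide.
verdict: equivalent


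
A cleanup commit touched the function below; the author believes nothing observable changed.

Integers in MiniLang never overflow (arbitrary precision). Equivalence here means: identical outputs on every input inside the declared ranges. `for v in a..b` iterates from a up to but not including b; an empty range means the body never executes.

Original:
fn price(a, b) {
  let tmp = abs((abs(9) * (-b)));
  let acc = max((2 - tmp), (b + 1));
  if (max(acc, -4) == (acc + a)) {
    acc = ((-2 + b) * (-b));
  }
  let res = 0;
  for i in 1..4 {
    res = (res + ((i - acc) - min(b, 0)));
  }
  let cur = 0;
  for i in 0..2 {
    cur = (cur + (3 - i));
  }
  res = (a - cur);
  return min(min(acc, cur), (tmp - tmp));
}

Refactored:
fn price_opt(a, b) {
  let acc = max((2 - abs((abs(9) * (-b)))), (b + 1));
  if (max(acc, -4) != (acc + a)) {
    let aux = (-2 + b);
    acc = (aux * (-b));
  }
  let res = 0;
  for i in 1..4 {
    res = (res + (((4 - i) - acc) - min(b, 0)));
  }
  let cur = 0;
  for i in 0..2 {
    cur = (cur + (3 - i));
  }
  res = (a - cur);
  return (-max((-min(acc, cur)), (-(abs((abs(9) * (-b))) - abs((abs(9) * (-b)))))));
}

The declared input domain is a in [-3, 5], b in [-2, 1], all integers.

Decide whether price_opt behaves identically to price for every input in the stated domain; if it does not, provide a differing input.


These are not equivalent — on a=-3, b=-2 the outputs split (-1 vs -8).
price: tmp = 18; acc = -1; (max(acc, -4) == (acc + a)) -> false; res = 0; [i=1]; res = 4; [i=2]; res = 9; [i=3]; res = 15; cur = 0; [i=0]; cur = 3; [i=1]; cur = 5; res = -8; return -1
price_opt: acc = -1; (max(acc, -4) != (acc + a)) -> true; aux = -4; acc = -8; res = 0; [i=1]; res = 13; [i=2]; res = 25; [i=3]; res = 36; cur = 0; [i=0]; cur = 3; [i=1]; cur = 5; res = -8; return -8
verdict: not equivalent; witness: a=-3, b=-2


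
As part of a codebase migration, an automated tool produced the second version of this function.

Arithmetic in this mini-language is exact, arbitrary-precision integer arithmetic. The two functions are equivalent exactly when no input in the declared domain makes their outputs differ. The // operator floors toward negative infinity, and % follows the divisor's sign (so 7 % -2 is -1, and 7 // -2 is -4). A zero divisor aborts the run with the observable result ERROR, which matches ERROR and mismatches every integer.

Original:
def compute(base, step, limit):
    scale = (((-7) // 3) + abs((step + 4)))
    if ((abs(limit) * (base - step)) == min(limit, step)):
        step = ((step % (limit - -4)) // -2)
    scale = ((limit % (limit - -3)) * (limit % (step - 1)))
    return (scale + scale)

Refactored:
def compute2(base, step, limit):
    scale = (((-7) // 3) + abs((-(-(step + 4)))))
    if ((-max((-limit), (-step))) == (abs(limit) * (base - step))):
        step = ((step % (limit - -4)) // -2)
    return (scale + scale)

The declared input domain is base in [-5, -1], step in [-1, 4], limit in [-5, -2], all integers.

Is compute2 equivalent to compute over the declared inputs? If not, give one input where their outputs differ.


Not equivalent: base=-5, step=-1, limit=-5 separates them (2 vs 0).
compute: scale := 0 | ((abs(limit) * (base - step)) == min(limit, step)): false | scale := 1 | result 2
compute2: scale := 0 | ((-max((-limit), (-step))) == (abs(limit) * (base - step))): false | result 0
verdict: not equivalent; witness: base=-5, step=-1, limit=-5
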